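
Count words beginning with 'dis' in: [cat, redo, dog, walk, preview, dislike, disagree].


Checking each word for prefix 'dis':
  'cat' -> no (count: 0)
  'redo' -> no (count: 0)
  'dog' -> no (count: 0)
  'walk' -> no (count: 0)
  'preview' -> no (count: 0)
  'dislike' -> YES, starts with 'dis' (count: 1)
  'disagree' -> YES, starts with 'dis' (count: 2)
Total with prefix 'dis': 2

2


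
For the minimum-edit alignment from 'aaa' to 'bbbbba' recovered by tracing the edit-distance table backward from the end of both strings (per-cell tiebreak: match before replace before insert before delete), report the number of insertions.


Edit distance = 5. Backtracking from cell (3, 6) with preference match > replace > insert > delete,
then listing the resulting alignment 'aaa' -> 'bbbbba' left to right:
  Step 1: insert 'b' [insertion #1]
  Step 2: insert 'b' [insertion #2]
  Step 3: insert 'b' [insertion #3]
  Step 4: replace a->b
  Step 5: replace a->b
  Step 6: keep 'a'
Total insertions: 3

3


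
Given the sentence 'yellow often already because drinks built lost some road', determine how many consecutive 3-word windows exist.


Word trigrams from [9] words:
  Trigram 1: (yellow often already)
  Trigram 2: (often already because)
  Trigram 3: (already because drinks)
  Trigram 4: (because drinks built)
  Trigram 5: (drinks built lost)
  Trigram 6: (built lost some)
  Trigram 7: (lost some road)
Total word trigrams: 9 - 2 = 7

7


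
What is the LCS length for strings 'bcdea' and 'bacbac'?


DP table for LCS of 'bcdea' and 'bacbac':
       b  a  c  b  a  c
    0  0  0  0  0  0  0
  b 0  1  1  1  1  1  1
  c 0  1  1  2  2  2  2
  d 0  1  1  2  2  2  2
  e 0  1  1  2  2  2  2
  a 0  1  2  2  2  3  3
LCS: 'bca'
LCS length = 3

3


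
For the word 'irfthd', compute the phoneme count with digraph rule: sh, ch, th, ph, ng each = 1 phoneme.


Parsing 'irfthd' greedily, digraphs first:
  'i' -> vowel phoneme (phonemes so far: 1)
  'r' -> consonant phoneme (phonemes so far: 2)
  'f' -> consonant phoneme (phonemes so far: 3)
  'th' -> digraph (1 consonant phoneme) (phonemes so far: 4)
  'd' -> consonant phoneme (phonemes so far: 5)
Total phonemes: 5

5


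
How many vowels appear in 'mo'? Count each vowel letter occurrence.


Scanning each character of 'mo':
  Position 1: 'm' -> consonant (running count: 0)
  Position 2: 'o' -> vowel (running count: 1)
Total vowels: 1

1


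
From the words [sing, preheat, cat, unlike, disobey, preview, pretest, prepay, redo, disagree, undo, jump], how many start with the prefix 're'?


Checking each word for prefix 're':
  'sing' -> no (count: 0)
  'preheat' -> no (count: 0)
  'cat' -> no (count: 0)
  'unlike' -> no (count: 0)
  'disobey' -> no (count: 0)
  'preview' -> no (count: 0)
  'pretest' -> no (count: 0)
  'prepay' -> no (count: 0)
  'redo' -> YES, starts with 're' (count: 1)
  'disagree' -> no (count: 1)
  'undo' -> no (count: 1)
  'jump' -> no (count: 1)
Total with prefix 're': 1

1


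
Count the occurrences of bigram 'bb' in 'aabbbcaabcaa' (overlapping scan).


Scanning 'aabbbcaabcaa' for bigram 'bb':
  Position 0: 'aa' -> no
  Position 1: 'ab' -> no
  Position 2: 'bb' -> MATCH
  Position 3: 'bb' -> MATCH
  Position 4: 'bc' -> no
  Position 5: 'ca' -> no
  Position 6: 'aa' -> no
  Position 7: 'ab' -> no
  Position 8: 'bc' -> no
  Position 9: 'ca' -> no
  Position 10: 'aa' -> no
Total matches: 2

2


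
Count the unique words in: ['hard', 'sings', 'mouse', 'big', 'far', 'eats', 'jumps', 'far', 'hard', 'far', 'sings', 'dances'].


Listing all tokens and tracking unique types:
  Token 1: 'hard' -> NEW (unique so far: 1)
  Token 2: 'sings' -> NEW (unique so far: 2)
  Token 3: 'mouse' -> NEW (unique so far: 3)
  Token 4: 'big' -> NEW (unique so far: 4)
  Token 5: 'far' -> NEW (unique so far: 5)
  Token 6: 'eats' -> NEW (unique so far: 6)
  Token 7: 'jumps' -> NEW (unique so far: 7)
  Token 8: 'far' -> duplicate (unique so far: 7)
  Token 9: 'hard' -> duplicate (unique so far: 7)
  Token 10: 'far' -> duplicate (unique so far: 7)
  Token 11: 'sings' -> duplicate (unique so far: 7)
  Token 12: 'dances' -> NEW (unique so far: 8)
Unique types: ('big', 'dances', 'eats', 'far', 'hard', 'jumps', 'mouse', 'sings')
Vocabulary size: 8

8


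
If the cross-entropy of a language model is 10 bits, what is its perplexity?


Perplexity formula: PP = 2^H
H = 10
PP = 2^10
PP = 2^10 = 1024

1024


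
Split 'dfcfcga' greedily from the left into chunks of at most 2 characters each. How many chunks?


'dfcfcga' has 7 characters.
Chunking with max size 2:
  Chunk 1: 'df' (positions 0-1)
  Chunk 2: 'cf' (positions 2-3)
  Chunk 3: 'cg' (positions 4-5)
  Chunk 4: 'a' (positions 6-6)
Total chunks: ceil(7 / 2) = 4

4


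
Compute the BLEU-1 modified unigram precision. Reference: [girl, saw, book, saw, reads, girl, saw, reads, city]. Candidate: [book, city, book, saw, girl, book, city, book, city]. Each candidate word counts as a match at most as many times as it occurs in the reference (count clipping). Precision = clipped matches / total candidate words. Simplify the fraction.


Reference word counts: {'book': 1, 'city': 1, 'girl': 2, 'reads': 2, 'saw': 3}
Checking each candidate word (with clipping):
  'book' -> in reference (ref count 1, used 1/1) -> match (matches: 1)
  'city' -> in reference (ref count 1, used 1/1) -> match (matches: 2)
  'book' -> ref count 1 already used up (1/1) -> clipped, no match (matches: 2)
  'saw' -> in reference (ref count 3, used 1/3) -> match (matches: 3)
  'girl' -> in reference (ref count 2, used 1/2) -> match (matches: 4)
  'book' -> ref count 1 already used up (1/1) -> clipped, no match (matches: 4)
  'city' -> ref count 1 already used up (1/1) -> clipped, no match (matches: 4)
  'book' -> ref count 1 already used up (1/1) -> clipped, no match (matches: 4)
  'city' -> ref count 1 already used up (1/1) -> clipped, no match (matches: 4)
Clipped matches: 4, Candidate length: 9
Precision = 4/9

4/9


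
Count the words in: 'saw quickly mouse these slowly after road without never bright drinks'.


Counting words by splitting on spaces:
  Word 1: 'saw'
  Word 2: 'quickly'
  Word 3: 'mouse'
  Word 4: 'these'
  Word 5: 'slowly'
  Word 6: 'after'
  Word 7: 'road'
  Word 8: 'without'
  Word 9: 'never'
  Word 10: 'bright'
  Word 11: 'drinks'
Total words: 11

11


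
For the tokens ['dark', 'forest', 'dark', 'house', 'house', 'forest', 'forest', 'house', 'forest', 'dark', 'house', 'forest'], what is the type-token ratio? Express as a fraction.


Tokens: 12
Unique types: ('dark', 'forest', 'house') = 3
TTR = 3/12
Simplify: divide both by 3 -> 1/4
TTR = 1/4

1/4


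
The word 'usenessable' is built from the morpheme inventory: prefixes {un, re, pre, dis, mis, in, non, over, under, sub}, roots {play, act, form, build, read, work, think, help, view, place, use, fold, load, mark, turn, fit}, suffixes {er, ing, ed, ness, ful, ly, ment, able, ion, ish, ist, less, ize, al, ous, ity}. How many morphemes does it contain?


Segmenting 'usenessable' against the inventory:
  'use' -> root (morpheme 1)
  'ness' -> suffix (morpheme 2)
  'able' -> suffix (morpheme 3)
Total morphemes: 3

3


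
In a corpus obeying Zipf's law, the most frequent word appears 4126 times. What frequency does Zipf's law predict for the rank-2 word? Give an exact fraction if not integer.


Zipf's law: freq(rank) = f1 / rank
f1 = 4126, rank = 2
freq = 4126 / 2
= 2063

2063


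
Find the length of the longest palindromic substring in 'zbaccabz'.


Scanning 'zbaccabz' for palindromic substrings.
Substring at positions 0-7: 'zbaccabz'.
Check: reverse('zbaccabz') = 'zbaccabz' -> palindrome confirmed.
No longer palindromic substring exists; longest length = 8

8


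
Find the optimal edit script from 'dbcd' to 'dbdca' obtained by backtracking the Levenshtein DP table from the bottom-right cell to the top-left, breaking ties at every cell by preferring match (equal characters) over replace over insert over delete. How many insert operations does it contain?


Edit distance = 2. Backtracking from cell (4, 5) with preference match > replace > insert > delete,
then listing the resulting alignment 'dbcd' -> 'dbdca' left to right:
  Step 1: keep 'd'
  Step 2: keep 'b'
  Step 3: insert 'd' [insertion #1]
  Step 4: keep 'c'
  Step 5: replace d->a
Total insertions: 1

1


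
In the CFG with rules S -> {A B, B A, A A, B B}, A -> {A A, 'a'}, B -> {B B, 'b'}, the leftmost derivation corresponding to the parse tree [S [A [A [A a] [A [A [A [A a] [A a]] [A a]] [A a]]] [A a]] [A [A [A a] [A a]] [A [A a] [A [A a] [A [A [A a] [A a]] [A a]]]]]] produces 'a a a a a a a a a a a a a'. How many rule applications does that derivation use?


Every bracketed nonterminal node [X ...] in the tree is produced by exactly one rule application.
Reading the tree off as a leftmost derivation:
  Step 1: S  =>  A A   (applied S -> A A)
  Step 2: A A  =>  A A A   (applied A -> A A)
  Step 3: A A A  =>  A A A A   (applied A -> A A)
  Step 4: A A A A  =>  a A A A   (applied A -> a)
  Step 5: a A A A  =>  a A A A A   (applied A -> A A)
  Step 6: a A A A A  =>  a A A A A A   (applied A -> A A)
  Step 7: a A A A A A  =>  a A A A A A A   (applied A -> A A)
  Step 8: a A A A A A A  =>  a a A A A A A   (applied A -> a)
  Step 9: a a A A A A A  =>  a a a A A A A   (applied A -> a)
  Step 10: a a a A A A A  =>  a a a a A A A   (applied A -> a)
  Step 11: a a a a A A A  =>  a a a a a A A   (applied A -> a)
  Step 12: a a a a a A A  =>  a a a a a a A   (applied A -> a)
  Step 13: a a a a a a A  =>  a a a a a a A A   (applied A -> A A)
  Step 14: a a a a a a A A  =>  a a a a a a A A A   (applied A -> A A)
  Step 15: a a a a a a A A A  =>  a a a a a a a A A   (applied A -> a)
  Step 16: a a a a a a a A A  =>  a a a a a a a a A   (applied A -> a)
  Step 17: a a a a a a a a A  =>  a a a a a a a a A A   (applied A -> A A)
  Step 18: a a a a a a a a A A  =>  a a a a a a a a a A   (applied A -> a)
  Step 19: a a a a a a a a a A  =>  a a a a a a a a a A A   (applied A -> A A)
  Step 20: a a a a a a a a a A A  =>  a a a a a a a a a a A   (applied A -> a)
  Step 21: a a a a a a a a a a A  =>  a a a a a a a a a a A A   (applied A -> A A)
  Step 22: a a a a a a a a a a A A  =>  a a a a a a a a a a A A A   (applied A -> A A)
  Step 23: a a a a a a a a a a A A A  =>  a a a a a a a a a a a A A   (applied A -> a)
  Step 24: a a a a a a a a a a a A A  =>  a a a a a a a a a a a a A   (applied A -> a)
  Step 25: a a a a a a a a a a a a A  =>  a a a a a a a a a a a a a   (applied A -> a)
Final yield: a a a a a a a a a a a a a
Total rewrite steps: 25

25


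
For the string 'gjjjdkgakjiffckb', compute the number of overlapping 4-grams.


String 'gjjjdkgakjiffckb' has length L = 16.
Number of overlapping n-grams = L - n + 1
Substituting: 16 - 4 + 1 = 13

13


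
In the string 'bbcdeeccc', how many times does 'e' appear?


Scanning 'bbcdeeccc' for 'e':
  Position 4: 'e' -> MATCH (count: 1)
  Position 5: 'e' -> MATCH (count: 2)
Total occurrences of 'e': 2

2


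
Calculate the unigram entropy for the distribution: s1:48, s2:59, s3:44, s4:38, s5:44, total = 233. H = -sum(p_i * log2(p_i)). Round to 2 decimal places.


Computing entropy H = -sum(p_i * log2(p_i)):
  s1: p = 48/233 = 0.2060, -p*log2(p) = 0.4695
  s2: p = 59/233 = 0.2532, -p*log2(p) = 0.5018
  s3: p = 44/233 = 0.1888, -p*log2(p) = 0.4541
  s4: p = 38/233 = 0.1631, -p*log2(p) = 0.4267
  s5: p = 44/233 = 0.1888, -p*log2(p) = 0.4541
H = sum of terms = 2.3062
Rounded to 2 decimals: 2.31

2.31


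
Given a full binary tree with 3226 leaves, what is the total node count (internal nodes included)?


Leaf nodes (terminals): 3226
Internal nodes = n - 1 = 3226 - 1 = 3225
Total = leaves + internal = 3226 + 3225 = 6451

6451


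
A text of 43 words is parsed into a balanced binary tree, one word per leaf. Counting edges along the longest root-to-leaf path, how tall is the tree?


In a balanced binary tree with n leaves the deepest leaf is ceil(log2(n)) edges below the root.
log2(43) = 5.4263
ceil(5.4263) = 6
height (edges) = 6

6


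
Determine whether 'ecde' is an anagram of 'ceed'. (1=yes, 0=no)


Sort characters of 'ecde': 'cdee'
Sort characters of 'ceed': 'cdee'
Sorted forms match -> they ARE anagrams
Result: 1

1


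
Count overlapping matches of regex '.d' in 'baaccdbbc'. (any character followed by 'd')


Pattern: .d means any character followed by 'd'.
Scanning 'baaccdbbc' position-by-position:
  Pos 0: window 'ba' -> no
  Pos 1: window 'aa' -> no
  Pos 2: window 'ac' -> no
  Pos 3: window 'cc' -> no
  Pos 4: window 'cd' -> MATCH
  Pos 5: window 'db' -> no
  Pos 6: window 'bb' -> no
  Pos 7: window 'bc' -> no
  Pos 8: window 'c' -> no
Total matches: 1

1


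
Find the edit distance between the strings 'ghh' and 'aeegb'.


Building DP table for s1='ghh' (len 3) and s2='aeegb' (len 5):
       a  e  e  g  b
    0  1  2  3  4  5
  g 1  1  2  3  3  4
  h 2  2  2  3  4  4
  h 3  3  3  3  4  5
Edit distance = dp[3][5] = 5

5


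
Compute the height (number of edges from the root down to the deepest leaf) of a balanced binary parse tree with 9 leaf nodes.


In a balanced binary tree with n leaves the deepest leaf is ceil(log2(n)) edges below the root.
log2(9) = 3.1699
ceil(3.1699) = 4
height (edges) = 4

4


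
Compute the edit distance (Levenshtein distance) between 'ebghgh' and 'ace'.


Building DP table for s1='ebghgh' (len 6) and s2='ace' (len 3):
       a  c  e
    0  1  2  3
  e 1  1  2  2
  b 2  2  2  3
  g 3  3  3  3
  h 4  4  4  4
  g 5  5  5  5
  h 6  6  6  6
Edit distance = dp[6][3] = 6

6


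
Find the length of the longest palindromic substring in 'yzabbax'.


Scanning 'yzabbax' for palindromic substrings.
Substring at positions 2-5: 'abba'.
Check: reverse('abba') = 'abba' -> palindrome confirmed.
Neighbouring characters ('z' / 'x') break symmetry, so it cannot extend further.
No longer palindromic substring exists; longest length = 4

4


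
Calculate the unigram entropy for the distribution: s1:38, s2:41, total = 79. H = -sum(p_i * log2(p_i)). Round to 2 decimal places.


Computing entropy H = -sum(p_i * log2(p_i)):
  s1: p = 38/79 = 0.4810, -p*log2(p) = 0.5079
  s2: p = 41/79 = 0.5190, -p*log2(p) = 0.4911
H = sum of terms = 0.9990
Rounded to 2 decimals: 1.00

1.00


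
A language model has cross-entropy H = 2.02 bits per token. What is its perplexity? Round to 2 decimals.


Perplexity formula: PP = 2^H
H = 2.02
PP = 2^2.02
Decompose: 2^2.02 = 2^2 * 2^0.02
2^2 = 4, 2^0.02 ~ 1.0139595
PP ~ 4 * 1.0139595 = 4.0558380
Rounded to 2 decimals: 4.06

4.06


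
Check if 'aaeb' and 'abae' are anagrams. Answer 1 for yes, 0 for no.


Sort characters of 'aaeb': 'aabe'
Sort characters of 'abae': 'aabe'
Sorted forms match -> they ARE anagrams
Result: 1

1


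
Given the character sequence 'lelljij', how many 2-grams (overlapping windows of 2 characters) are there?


String 'lelljij' has length L = 7.
Number of overlapping n-grams = L - n + 1
Substituting: 7 - 2 + 1 = 6

6


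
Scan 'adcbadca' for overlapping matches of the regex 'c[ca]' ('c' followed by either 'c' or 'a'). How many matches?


Pattern: c[ca] means 'c' followed by either 'c' or 'a'.
Scanning 'adcbadca' position-by-position:
  Pos 0: window 'ad' -> no
  Pos 1: window 'dc' -> no
  Pos 2: window 'cb' -> no
  Pos 3: window 'ba' -> no
  Pos 4: window 'ad' -> no
  Pos 5: window 'dc' -> no
  Pos 6: window 'ca' -> MATCH
  Pos 7: window 'a' -> no
Total matches: 1

1


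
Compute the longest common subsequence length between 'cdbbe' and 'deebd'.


DP table for LCS of 'cdbbe' and 'deebd':
       d  e  e  b  d
    0  0  0  0  0  0
  c 0  0  0  0  0  0
  d 0  1  1  1  1  1
  b 0  1  1  1  2  2
  b 0  1  1  1  2  2
  e 0  1  2  2  2  2
LCS: 'db'
LCS length = 2

2


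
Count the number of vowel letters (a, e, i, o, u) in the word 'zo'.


Scanning each character of 'zo':
  Position 1: 'z' -> consonant (running count: 0)
  Position 2: 'o' -> vowel (running count: 1)
Total vowels: 1

1


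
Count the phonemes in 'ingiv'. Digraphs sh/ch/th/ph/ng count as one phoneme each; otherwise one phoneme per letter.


Parsing 'ingiv' greedily, digraphs first:
  'i' -> vowel phoneme (phonemes so far: 1)
  'ng' -> digraph (1 consonant phoneme) (phonemes so far: 2)
  'i' -> vowel phoneme (phonemes so far: 3)
  'v' -> consonant phoneme (phonemes so far: 4)
Total phonemes: 4

4


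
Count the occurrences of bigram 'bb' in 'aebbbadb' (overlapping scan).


Scanning 'aebbbadb' for bigram 'bb':
  Position 0: 'ae' -> no
  Position 1: 'eb' -> no
  Position 2: 'bb' -> MATCH
  Position 3: 'bb' -> MATCH
  Position 4: 'ba' -> no
  Position 5: 'ad' -> no
  Position 6: 'db' -> no
Total matches: 2

2


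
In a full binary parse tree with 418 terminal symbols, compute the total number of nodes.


Leaf nodes (terminals): 418
Internal nodes = n - 1 = 418 - 1 = 417
Total = leaves + internal = 418 + 417 = 835

835


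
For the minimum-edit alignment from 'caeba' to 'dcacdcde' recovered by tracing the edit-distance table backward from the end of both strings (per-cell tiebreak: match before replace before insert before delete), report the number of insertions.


Edit distance = 6. Backtracking from cell (5, 8) with preference match > replace > insert > delete,
then listing the resulting alignment 'caeba' -> 'dcacdcde' left to right:
  Step 1: insert 'd' [insertion #1]
  Step 2: keep 'c'
  Step 3: keep 'a'
  Step 4: insert 'c' [insertion #2]
  Step 5: insert 'd' [insertion #3]
  Step 6: replace e->c
  Step 7: replace b->d
  Step 8: replace a->e
Total insertions: 3

3


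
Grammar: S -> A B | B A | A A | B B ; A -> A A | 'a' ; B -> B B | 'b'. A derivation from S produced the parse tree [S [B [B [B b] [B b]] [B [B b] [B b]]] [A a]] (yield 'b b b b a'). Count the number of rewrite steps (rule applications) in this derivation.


Every bracketed nonterminal node [X ...] in the tree is produced by exactly one rule application.
Reading the tree off as a leftmost derivation:
  Step 1: S  =>  B A   (applied S -> B A)
  Step 2: B A  =>  B B A   (applied B -> B B)
  Step 3: B B A  =>  B B B A   (applied B -> B B)
  Step 4: B B B A  =>  b B B A   (applied B -> b)
  Step 5: b B B A  =>  b b B A   (applied B -> b)
  Step 6: b b B A  =>  b b B B A   (applied B -> B B)
  Step 7: b b B B A  =>  b b b B A   (applied B -> b)
  Step 8: b b b B A  =>  b b b b A   (applied B -> b)
  Step 9: b b b b A  =>  b b b b a   (applied A -> a)
Final yield: b b b b a
Total rewrite steps: 9

9


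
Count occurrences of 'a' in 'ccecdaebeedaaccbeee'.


Scanning 'ccecdaebeedaaccbeee' for 'a':
  Position 5: 'a' -> MATCH (count: 1)
  Position 11: 'a' -> MATCH (count: 2)
  Position 12: 'a' -> MATCH (count: 3)
Total occurrences of 'a': 3

3


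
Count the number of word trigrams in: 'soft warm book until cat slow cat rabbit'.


Word trigrams from [8] words:
  Trigram 1: (soft warm book)
  Trigram 2: (warm book until)
  Trigram 3: (book until cat)
  Trigram 4: (until cat slow)
  Trigram 5: (cat slow cat)
  Trigram 6: (slow cat rabbit)
Total word trigrams: 8 - 2 = 6

6


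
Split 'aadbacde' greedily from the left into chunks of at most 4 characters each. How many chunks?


'aadbacde' has 8 characters.
Chunking with max size 4:
  Chunk 1: 'aadb' (positions 0-3)
  Chunk 2: 'acde' (positions 4-7)
Total chunks: ceil(8 / 4) = 2

2


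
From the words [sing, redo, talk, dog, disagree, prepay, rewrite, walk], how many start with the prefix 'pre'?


Checking each word for prefix 'pre':
  'sing' -> no (count: 0)
  'redo' -> no (count: 0)
  'talk' -> no (count: 0)
  'dog' -> no (count: 0)
  'disagree' -> no (count: 0)
  'prepay' -> YES, starts with 'pre' (count: 1)
  'rewrite' -> no (count: 1)
  'walk' -> no (count: 1)
Total with prefix 'pre': 1

1


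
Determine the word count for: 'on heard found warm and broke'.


Counting words by splitting on spaces:
  Word 1: 'on'
  Word 2: 'heard'
  Word 3: 'found'
  Word 4: 'warm'
  Word 5: 'and'
  Word 6: 'broke'
Total words: 6

6


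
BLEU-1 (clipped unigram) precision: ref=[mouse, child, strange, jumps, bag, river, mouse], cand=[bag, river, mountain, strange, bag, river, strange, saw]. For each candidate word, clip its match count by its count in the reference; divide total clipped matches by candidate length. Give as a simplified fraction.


Reference word counts: {'bag': 1, 'child': 1, 'jumps': 1, 'mouse': 2, 'river': 1, 'strange': 1}
Checking each candidate word (with clipping):
  'bag' -> in reference (ref count 1, used 1/1) -> match (matches: 1)
  'river' -> in reference (ref count 1, used 1/1) -> match (matches: 2)
  'mountain' -> not in reference -> no match (matches: 2)
  'strange' -> in reference (ref count 1, used 1/1) -> match (matches: 3)
  'bag' -> ref count 1 already used up (1/1) -> clipped, no match (matches: 3)
  'river' -> ref count 1 already used up (1/1) -> clipped, no match (matches: 3)
  'strange' -> ref count 1 already used up (1/1) -> clipped, no match (matches: 3)
  'saw' -> not in reference -> no match (matches: 3)
Clipped matches: 3, Candidate length: 8
Precision = 3/8

3/8


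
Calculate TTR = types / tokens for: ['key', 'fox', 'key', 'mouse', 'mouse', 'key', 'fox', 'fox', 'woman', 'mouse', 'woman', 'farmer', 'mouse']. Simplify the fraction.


Tokens: 13
Unique types: ('farmer', 'fox', 'key', 'mouse', 'woman') = 5
TTR = 5/13
Already in lowest terms.

5/13


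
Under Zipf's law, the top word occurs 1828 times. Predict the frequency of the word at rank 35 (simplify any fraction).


Zipf's law: freq(rank) = f1 / rank
f1 = 1828, rank = 35
freq = 1828 / 35
GCD(1828, 35) = 1
Simplified: 1828/35

1828/35


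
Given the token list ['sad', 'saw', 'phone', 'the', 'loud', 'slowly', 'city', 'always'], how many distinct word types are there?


Listing all tokens and tracking unique types:
  Token 1: 'sad' -> NEW (unique so far: 1)
  Token 2: 'saw' -> NEW (unique so far: 2)
  Token 3: 'phone' -> NEW (unique so far: 3)
  Token 4: 'the' -> NEW (unique so far: 4)
  Token 5: 'loud' -> NEW (unique so far: 5)
  Token 6: 'slowly' -> NEW (unique so far: 6)
  Token 7: 'city' -> NEW (unique so far: 7)
  Token 8: 'always' -> NEW (unique so far: 8)
Unique types: ('always', 'city', 'loud', 'phone', 'sad', 'saw', 'slowly', 'the')
Vocabulary size: 8

8


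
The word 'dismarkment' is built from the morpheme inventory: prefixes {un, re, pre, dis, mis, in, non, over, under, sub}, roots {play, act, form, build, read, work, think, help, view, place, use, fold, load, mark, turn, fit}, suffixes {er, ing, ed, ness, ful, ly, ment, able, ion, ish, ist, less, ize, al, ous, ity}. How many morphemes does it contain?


Segmenting 'dismarkment' against the inventory:
  'dis' -> prefix (morpheme 1)
  'mark' -> root (morpheme 2)
  'ment' -> suffix (morpheme 3)
Total morphemes: 3

3


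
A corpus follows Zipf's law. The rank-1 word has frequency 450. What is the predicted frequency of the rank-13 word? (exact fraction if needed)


Zipf's law: freq(rank) = f1 / rank
f1 = 450, rank = 13
freq = 450 / 13
GCD(450, 13) = 1
Simplified: 450/13

450/13


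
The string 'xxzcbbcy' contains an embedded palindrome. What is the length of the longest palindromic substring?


Scanning 'xxzcbbcy' for palindromic substrings.
Substring at positions 3-6: 'cbbc'.
Check: reverse('cbbc') = 'cbbc' -> palindrome confirmed.
Neighbouring characters ('z' / 'y') break symmetry, so it cannot extend further.
No longer palindromic substring exists; longest length = 4

4


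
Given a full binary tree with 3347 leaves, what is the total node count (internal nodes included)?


Leaf nodes (terminals): 3347
Internal nodes = n - 1 = 3347 - 1 = 3346
Total = leaves + internal = 3347 + 3346 = 6693

6693


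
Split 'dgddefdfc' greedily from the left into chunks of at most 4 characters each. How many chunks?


'dgddefdfc' has 9 characters.
Chunking with max size 4:
  Chunk 1: 'dgdd' (positions 0-3)
  Chunk 2: 'efdf' (positions 4-7)
  Chunk 3: 'c' (positions 8-8)
Total chunks: ceil(9 / 4) = 3

3


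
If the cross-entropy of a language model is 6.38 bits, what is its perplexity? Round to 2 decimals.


Perplexity formula: PP = 2^H
H = 6.38
PP = 2^6.38
Decompose: 2^6.38 = 2^6 * 2^0.38
2^6 = 64, 2^0.38 ~ 1.3013419
PP ~ 64 * 1.3013419 = 83.2858816
Rounded to 2 decimals: 83.29

83.29


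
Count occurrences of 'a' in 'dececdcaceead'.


Scanning 'dececdcaceead' for 'a':
  Position 7: 'a' -> MATCH (count: 1)
  Position 11: 'a' -> MATCH (count: 2)
Total occurrences of 'a': 2

2


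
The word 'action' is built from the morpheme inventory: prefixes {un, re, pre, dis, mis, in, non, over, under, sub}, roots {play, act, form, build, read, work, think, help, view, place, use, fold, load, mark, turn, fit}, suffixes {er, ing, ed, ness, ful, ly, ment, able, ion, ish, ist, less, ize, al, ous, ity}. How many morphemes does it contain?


Segmenting 'action' against the inventory:
  'act' -> root (morpheme 1)
  'ion' -> suffix (morpheme 2)
Total morphemes: 2

2


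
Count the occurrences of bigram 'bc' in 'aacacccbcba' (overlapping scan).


Scanning 'aacacccbcba' for bigram 'bc':
  Position 0: 'aa' -> no
  Position 1: 'ac' -> no
  Position 2: 'ca' -> no
  Position 3: 'ac' -> no
  Position 4: 'cc' -> no
  Position 5: 'cc' -> no
  Position 6: 'cb' -> no
  Position 7: 'bc' -> MATCH
  Position 8: 'cb' -> no
  Position 9: 'ba' -> no
Total matches: 1

1


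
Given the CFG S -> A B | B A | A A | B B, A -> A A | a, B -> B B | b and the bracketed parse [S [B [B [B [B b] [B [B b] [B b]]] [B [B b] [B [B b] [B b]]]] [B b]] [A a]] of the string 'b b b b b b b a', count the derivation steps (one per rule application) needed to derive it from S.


Every bracketed nonterminal node [X ...] in the tree is produced by exactly one rule application.
Reading the tree off as a leftmost derivation:
  Step 1: S  =>  B A   (applied S -> B A)
  Step 2: B A  =>  B B A   (applied B -> B B)
  Step 3: B B A  =>  B B B A   (applied B -> B B)
  Step 4: B B B A  =>  B B B B A   (applied B -> B B)
  Step 5: B B B B A  =>  b B B B A   (applied B -> b)
  Step 6: b B B B A  =>  b B B B B A   (applied B -> B B)
  Step 7: b B B B B A  =>  b b B B B A   (applied B -> b)
  Step 8: b b B B B A  =>  b b b B B A   (applied B -> b)
  Step 9: b b b B B A  =>  b b b B B B A   (applied B -> B B)
  Step 10: b b b B B B A  =>  b b b b B B A   (applied B -> b)
  Step 11: b b b b B B A  =>  b b b b B B B A   (applied B -> B B)
  Step 12: b b b b B B B A  =>  b b b b b B B A   (applied B -> b)
  Step 13: b b b b b B B A  =>  b b b b b b B A   (applied B -> b)
  Step 14: b b b b b b B A  =>  b b b b b b b A   (applied B -> b)
  Step 15: b b b b b b b A  =>  b b b b b b b a   (applied A -> a)
Final yield: b b b b b b b a
Total rewrite steps: 15

15


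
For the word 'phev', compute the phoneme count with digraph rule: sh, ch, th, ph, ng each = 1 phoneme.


Parsing 'phev' greedily, digraphs first:
  'ph' -> digraph (1 consonant phoneme) (phonemes so far: 1)
  'e' -> vowel phoneme (phonemes so far: 2)
  'v' -> consonant phoneme (phonemes so far: 3)
Total phonemes: 3

3


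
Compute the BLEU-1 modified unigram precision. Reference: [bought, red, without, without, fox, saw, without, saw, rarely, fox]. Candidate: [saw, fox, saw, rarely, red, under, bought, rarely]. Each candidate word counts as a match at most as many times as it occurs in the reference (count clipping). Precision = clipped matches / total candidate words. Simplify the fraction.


Reference word counts: {'bought': 1, 'fox': 2, 'rarely': 1, 'red': 1, 'saw': 2, 'without': 3}
Checking each candidate word (with clipping):
  'saw' -> in reference (ref count 2, used 1/2) -> match (matches: 1)
  'fox' -> in reference (ref count 2, used 1/2) -> match (matches: 2)
  'saw' -> in reference (ref count 2, used 2/2) -> match (matches: 3)
  'rarely' -> in reference (ref count 1, used 1/1) -> match (matches: 4)
  'red' -> in reference (ref count 1, used 1/1) -> match (matches: 5)
  'under' -> not in reference -> no match (matches: 5)
  'bought' -> in reference (ref count 1, used 1/1) -> match (matches: 6)
  'rarely' -> ref count 1 already used up (1/1) -> clipped, no match (matches: 6)
Clipped matches: 6, Candidate length: 8
Precision = 6/8 = 3/4

3/4


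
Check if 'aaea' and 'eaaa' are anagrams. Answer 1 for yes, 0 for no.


Sort characters of 'aaea': 'aaae'
Sort characters of 'eaaa': 'aaae'
Sorted forms match -> they ARE anagrams
Result: 1

1


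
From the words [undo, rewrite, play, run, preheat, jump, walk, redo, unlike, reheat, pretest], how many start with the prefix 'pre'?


Checking each word for prefix 'pre':
  'undo' -> no (count: 0)
  'rewrite' -> no (count: 0)
  'play' -> no (count: 0)
  'run' -> no (count: 0)
  'preheat' -> YES, starts with 'pre' (count: 1)
  'jump' -> no (count: 1)
  'walk' -> no (count: 1)
  'redo' -> no (count: 1)
  'unlike' -> no (count: 1)
  'reheat' -> no (count: 1)
  'pretest' -> YES, starts with 'pre' (count: 2)
Total with prefix 'pre': 2

2


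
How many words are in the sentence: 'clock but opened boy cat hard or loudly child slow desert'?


Counting words by splitting on spaces:
  Word 1: 'clock'
  Word 2: 'but'
  Word 3: 'opened'
  Word 4: 'boy'
  Word 5: 'cat'
  Word 6: 'hard'
  Word 7: 'or'
  Word 8: 'loudly'
  Word 9: 'child'
  Word 10: 'slow'
  Word 11: 'desert'
Total words: 11

11


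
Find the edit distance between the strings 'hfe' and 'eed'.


Building DP table for s1='hfe' (len 3) and s2='eed' (len 3):
       e  e  d
    0  1  2  3
  h 1  1  2  3
  f 2  2  2  3
  e 3  2  2  3
Edit distance = dp[3][3] = 3

3


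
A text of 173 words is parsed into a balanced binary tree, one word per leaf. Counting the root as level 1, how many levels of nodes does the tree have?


In a balanced binary tree with n leaves the deepest leaf is ceil(log2(n)) edges below the root,
so counting node levels inclusive of root and leaves gives ceil(log2(n)) + 1 levels.
log2(173) = 7.4346
ceil(7.4346) = 8
levels = 8 + 1 = 9

9


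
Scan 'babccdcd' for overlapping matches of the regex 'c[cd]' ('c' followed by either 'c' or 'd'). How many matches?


Pattern: c[cd] means 'c' followed by either 'c' or 'd'.
Scanning 'babccdcd' position-by-position:
  Pos 0: window 'ba' -> no
  Pos 1: window 'ab' -> no
  Pos 2: window 'bc' -> no
  Pos 3: window 'cc' -> MATCH
  Pos 4: window 'cd' -> MATCH
  Pos 5: window 'dc' -> no
  Pos 6: window 'cd' -> MATCH
  Pos 7: window 'd' -> no
Total matches: 3

3


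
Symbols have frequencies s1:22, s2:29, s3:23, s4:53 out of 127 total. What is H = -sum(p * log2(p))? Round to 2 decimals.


Computing entropy H = -sum(p_i * log2(p_i)):
  s1: p = 22/127 = 0.1732, -p*log2(p) = 0.4381
  s2: p = 29/127 = 0.2283, -p*log2(p) = 0.4865
  s3: p = 23/127 = 0.1811, -p*log2(p) = 0.4464
  s4: p = 53/127 = 0.4173, -p*log2(p) = 0.5261
H = sum of terms = 1.8971
Rounded to 2 decimals: 1.90

1.90


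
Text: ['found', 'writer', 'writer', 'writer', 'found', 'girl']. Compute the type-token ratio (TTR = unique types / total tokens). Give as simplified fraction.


Tokens: 6
Unique types: ('found', 'girl', 'writer') = 3
TTR = 3/6
Simplify: divide both by 3 -> 1/2
TTR = 1/2

1/2


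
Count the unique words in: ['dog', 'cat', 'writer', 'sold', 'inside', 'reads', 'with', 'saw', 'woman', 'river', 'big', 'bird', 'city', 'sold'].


Listing all tokens and tracking unique types:
  Token 1: 'dog' -> NEW (unique so far: 1)
  Token 2: 'cat' -> NEW (unique so far: 2)
  Token 3: 'writer' -> NEW (unique so far: 3)
  Token 4: 'sold' -> NEW (unique so far: 4)
  Token 5: 'inside' -> NEW (unique so far: 5)
  Token 6: 'reads' -> NEW (unique so far: 6)
  Token 7: 'with' -> NEW (unique so far: 7)
  Token 8: 'saw' -> NEW (unique so far: 8)
  Token 9: 'woman' -> NEW (unique so far: 9)
  Token 10: 'river' -> NEW (unique so far: 10)
  Token 11: 'big' -> NEW (unique so far: 11)
  Token 12: 'bird' -> NEW (unique so far: 12)
  Token 13: 'city' -> NEW (unique so far: 13)
  Token 14: 'sold' -> duplicate (unique so far: 13)
Unique types: ('big', 'bird', 'cat', 'city', 'dog', 'inside', 'reads', 'river', 'saw', 'sold', 'with', 'woman', 'writer')
Vocabulary size: 13

13


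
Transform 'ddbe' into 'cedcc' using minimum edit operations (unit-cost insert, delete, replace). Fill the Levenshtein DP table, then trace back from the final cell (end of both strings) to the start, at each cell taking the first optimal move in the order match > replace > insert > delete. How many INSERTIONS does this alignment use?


Edit distance = 4. Backtracking from cell (4, 5) with preference match > replace > insert > delete,
then listing the resulting alignment 'ddbe' -> 'cedcc' left to right:
  Step 1: insert 'c' [insertion #1]
  Step 2: replace d->e
  Step 3: keep 'd'
  Step 4: replace b->c
  Step 5: replace e->c
Total insertions: 1

1


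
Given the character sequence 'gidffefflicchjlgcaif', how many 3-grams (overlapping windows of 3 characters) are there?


String 'gidffefflicchjlgcaif' has length L = 20.
Number of overlapping n-grams = L - n + 1
Substituting: 20 - 3 + 1 = 18

18


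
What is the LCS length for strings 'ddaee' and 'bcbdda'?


DP table for LCS of 'ddaee' and 'bcbdda':
       b  c  b  d  d  a
    0  0  0  0  0  0  0
  d 0  0  0  0  1  1  1
  d 0  0  0  0  1  2  2
  a 0  0  0  0  1  2  3
  e 0  0  0  0  1  2  3
  e 0  0  0  0  1  2  3
LCS: 'dda'
LCS length = 3

3


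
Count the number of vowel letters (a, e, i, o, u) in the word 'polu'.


Scanning each character of 'polu':
  Position 1: 'p' -> consonant (running count: 0)
  Position 2: 'o' -> vowel (running count: 1)
  Position 3: 'l' -> consonant (running count: 1)
  Position 4: 'u' -> vowel (running count: 2)
Total vowels: 2

2


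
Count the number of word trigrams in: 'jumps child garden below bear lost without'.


Word trigrams from [7] words:
  Trigram 1: (jumps child garden)
  Trigram 2: (child garden below)
  Trigram 3: (garden below bear)
  Trigram 4: (below bear lost)
  Trigram 5: (bear lost without)
Total word trigrams: 7 - 2 = 5

5


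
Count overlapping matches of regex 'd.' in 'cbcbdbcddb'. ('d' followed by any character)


Pattern: d. means 'd' followed by any character.
Scanning 'cbcbdbcddb' position-by-position:
  Pos 0: window 'cb' -> no
  Pos 1: window 'bc' -> no
  Pos 2: window 'cb' -> no
  Pos 3: window 'bd' -> no
  Pos 4: window 'db' -> MATCH
  Pos 5: window 'bc' -> no
  Pos 6: window 'cd' -> no
  Pos 7: window 'dd' -> MATCH
  Pos 8: window 'db' -> MATCH
  Pos 9: window 'b' -> no
Total matches: 3

3


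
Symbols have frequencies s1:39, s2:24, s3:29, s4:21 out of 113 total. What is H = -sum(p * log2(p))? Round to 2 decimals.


Computing entropy H = -sum(p_i * log2(p_i)):
  s1: p = 39/113 = 0.3451, -p*log2(p) = 0.5297
  s2: p = 24/113 = 0.2124, -p*log2(p) = 0.4747
  s3: p = 29/113 = 0.2566, -p*log2(p) = 0.5036
  s4: p = 21/113 = 0.1858, -p*log2(p) = 0.4512
H = sum of terms = 1.9592
Rounded to 2 decimals: 1.96

1.96


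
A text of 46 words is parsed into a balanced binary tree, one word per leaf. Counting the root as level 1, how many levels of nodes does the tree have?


In a balanced binary tree with n leaves the deepest leaf is ceil(log2(n)) edges below the root,
so counting node levels inclusive of root and leaves gives ceil(log2(n)) + 1 levels.
log2(46) = 5.5236
ceil(5.5236) = 6
levels = 6 + 1 = 7

7


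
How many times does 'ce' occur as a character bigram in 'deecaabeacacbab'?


Scanning 'deecaabeacacbab' for bigram 'ce':
  Position 0: 'de' -> no
  Position 1: 'ee' -> no
  Position 2: 'ec' -> no
  Position 3: 'ca' -> no
  Position 4: 'aa' -> no
  Position 5: 'ab' -> no
  Position 6: 'be' -> no
  Position 7: 'ea' -> no
  Position 8: 'ac' -> no
  Position 9: 'ca' -> no
  Position 10: 'ac' -> no
  Position 11: 'cb' -> no
  Position 12: 'ba' -> no
  Position 13: 'ab' -> no
Total matches: 0

0


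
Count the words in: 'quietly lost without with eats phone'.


Counting words by splitting on spaces:
  Word 1: 'quietly'
  Word 2: 'lost'
  Word 3: 'without'
  Word 4: 'with'
  Word 5: 'eats'
  Word 6: 'phone'
Total words: 6

6


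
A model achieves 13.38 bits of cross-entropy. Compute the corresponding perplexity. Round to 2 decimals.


Perplexity formula: PP = 2^H
H = 13.38
PP = 2^13.38
Decompose: 2^13.38 = 2^13 * 2^0.38
2^13 = 8192, 2^0.38 ~ 1.3013419
PP ~ 8192 * 1.3013419 = 10660.5928448
Rounded to 2 decimals: 10660.59

10660.59


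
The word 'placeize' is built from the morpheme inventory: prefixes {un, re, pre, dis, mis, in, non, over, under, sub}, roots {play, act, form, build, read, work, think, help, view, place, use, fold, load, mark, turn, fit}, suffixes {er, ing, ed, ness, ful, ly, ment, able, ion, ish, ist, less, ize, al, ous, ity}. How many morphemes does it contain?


Segmenting 'placeize' against the inventory:
  'place' -> root (morpheme 1)
  'ize' -> suffix (morpheme 2)
Total morphemes: 2

2


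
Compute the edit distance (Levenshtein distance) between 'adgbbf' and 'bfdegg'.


Building DP table for s1='adgbbf' (len 6) and s2='bfdegg' (len 6):
       b  f  d  e  g  g
    0  1  2  3  4  5  6
  a 1  1  2  3  4  5  6
  d 2  2  2  2  3  4  5
  g 3  3  3  3  3  3  4
  b 4  3  4  4  4  4  4
  b 5  4  4  5  5  5  5
  f 6  5  4  5  6  6  6
Edit distance = dp[6][6] = 6

6


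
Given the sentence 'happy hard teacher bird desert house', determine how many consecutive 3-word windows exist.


Word trigrams from [6] words:
  Trigram 1: (happy hard teacher)
  Trigram 2: (hard teacher bird)
  Trigram 3: (teacher bird desert)
  Trigram 4: (bird desert house)
Total word trigrams: 6 - 2 = 4

4


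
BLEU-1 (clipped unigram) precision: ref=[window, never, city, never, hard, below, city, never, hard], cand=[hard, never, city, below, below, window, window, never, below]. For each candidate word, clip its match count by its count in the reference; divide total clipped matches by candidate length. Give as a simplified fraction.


Reference word counts: {'below': 1, 'city': 2, 'hard': 2, 'never': 3, 'window': 1}
Checking each candidate word (with clipping):
  'hard' -> in reference (ref count 2, used 1/2) -> match (matches: 1)
  'never' -> in reference (ref count 3, used 1/3) -> match (matches: 2)
  'city' -> in reference (ref count 2, used 1/2) -> match (matches: 3)
  'below' -> in reference (ref count 1, used 1/1) -> match (matches: 4)
  'below' -> ref count 1 already used up (1/1) -> clipped, no match (matches: 4)
  'window' -> in reference (ref count 1, used 1/1) -> match (matches: 5)
  'window' -> ref count 1 already used up (1/1) -> clipped, no match (matches: 5)
  'never' -> in reference (ref count 3, used 2/3) -> match (matches: 6)
  'below' -> ref count 1 already used up (1/1) -> clipped, no match (matches: 6)
Clipped matches: 6, Candidate length: 9
Precision = 6/9 = 2/3

2/3


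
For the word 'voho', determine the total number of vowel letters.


Scanning each character of 'voho':
  Position 1: 'v' -> consonant (running count: 0)
  Position 2: 'o' -> vowel (running count: 1)
  Position 3: 'h' -> consonant (running count: 1)
  Position 4: 'o' -> vowel (running count: 2)
Total vowels: 2

2


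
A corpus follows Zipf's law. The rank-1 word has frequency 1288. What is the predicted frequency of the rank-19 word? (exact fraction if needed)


Zipf's law: freq(rank) = f1 / rank
f1 = 1288, rank = 19
freq = 1288 / 19
GCD(1288, 19) = 1
Simplified: 1288/19

1288/19


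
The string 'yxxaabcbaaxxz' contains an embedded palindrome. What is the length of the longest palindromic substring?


Scanning 'yxxaabcbaaxxz' for palindromic substrings.
Substring at positions 1-11: 'xxaabcbaaxx'.
Check: reverse('xxaabcbaaxx') = 'xxaabcbaaxx' -> palindrome confirmed.
Neighbouring characters ('y' / 'z') break symmetry, so it cannot extend further.
No longer palindromic substring exists; longest length = 11

11


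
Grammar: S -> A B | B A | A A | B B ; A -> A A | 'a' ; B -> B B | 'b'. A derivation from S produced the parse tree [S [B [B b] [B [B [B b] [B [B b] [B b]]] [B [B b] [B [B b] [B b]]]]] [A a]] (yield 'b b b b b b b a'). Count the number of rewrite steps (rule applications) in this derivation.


Every bracketed nonterminal node [X ...] in the tree is produced by exactly one rule application.
Reading the tree off as a leftmost derivation:
  Step 1: S  =>  B A   (applied S -> B A)
  Step 2: B A  =>  B B A   (applied B -> B B)
  Step 3: B B A  =>  b B A   (applied B -> b)
  Step 4: b B A  =>  b B B A   (applied B -> B B)
  Step 5: b B B A  =>  b B B B A   (applied B -> B B)
  Step 6: b B B B A  =>  b b B B A   (applied B -> b)
  Step 7: b b B B A  =>  b b B B B A   (applied B -> B B)
  Step 8: b b B B B A  =>  b b b B B A   (applied B -> b)
  Step 9: b b b B B A  =>  b b b b B A   (applied B -> b)
  Step 10: b b b b B A  =>  b b b b B B A   (applied B -> B B)
  Step 11: b b b b B B A  =>  b b b b b B A   (applied B -> b)
  Step 12: b b b b b B A  =>  b b b b b B B A   (applied B -> B B)
  Step 13: b b b b b B B A  =>  b b b b b b B A   (applied B -> b)
  Step 14: b b b b b b B A  =>  b b b b b b b A   (applied B -> b)
  Step 15: b b b b b b b A  =>  b b b b b b b a   (applied A -> a)
Final yield: b b b b b b b a
Total rewrite steps: 15

15
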